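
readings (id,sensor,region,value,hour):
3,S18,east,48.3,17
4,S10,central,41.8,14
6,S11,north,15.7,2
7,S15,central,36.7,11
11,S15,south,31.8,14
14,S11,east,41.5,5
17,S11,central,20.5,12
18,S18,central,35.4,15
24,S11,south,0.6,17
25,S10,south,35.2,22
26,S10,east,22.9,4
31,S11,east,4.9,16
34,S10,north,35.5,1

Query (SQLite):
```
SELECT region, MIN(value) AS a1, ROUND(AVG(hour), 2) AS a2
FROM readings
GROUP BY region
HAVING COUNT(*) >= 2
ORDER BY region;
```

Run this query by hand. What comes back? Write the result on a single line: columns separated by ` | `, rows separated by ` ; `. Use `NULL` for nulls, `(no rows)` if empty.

Group readings by region.
Per group compute: MIN(value), ROUND(AVG(hour), 2).
HAVING: drop groups with fewer than 2 rows.
  central: ids {4, 7, 17, 18} → MIN(value)=20.5, ROUND(AVG(hour), 2)=13
  east: ids {3, 14, 26, 31} → MIN(value)=4.9, ROUND(AVG(hour), 2)=10.5
  north: ids {6, 34} → MIN(value)=15.7, ROUND(AVG(hour), 2)=1.5
  south: ids {11, 24, 25} → MIN(value)=0.6, ROUND(AVG(hour), 2)=17.67

central | 20.5 | 13 ; east | 4.9 | 10.5 ; north | 15.7 | 1.5 ; south | 0.6 | 17.67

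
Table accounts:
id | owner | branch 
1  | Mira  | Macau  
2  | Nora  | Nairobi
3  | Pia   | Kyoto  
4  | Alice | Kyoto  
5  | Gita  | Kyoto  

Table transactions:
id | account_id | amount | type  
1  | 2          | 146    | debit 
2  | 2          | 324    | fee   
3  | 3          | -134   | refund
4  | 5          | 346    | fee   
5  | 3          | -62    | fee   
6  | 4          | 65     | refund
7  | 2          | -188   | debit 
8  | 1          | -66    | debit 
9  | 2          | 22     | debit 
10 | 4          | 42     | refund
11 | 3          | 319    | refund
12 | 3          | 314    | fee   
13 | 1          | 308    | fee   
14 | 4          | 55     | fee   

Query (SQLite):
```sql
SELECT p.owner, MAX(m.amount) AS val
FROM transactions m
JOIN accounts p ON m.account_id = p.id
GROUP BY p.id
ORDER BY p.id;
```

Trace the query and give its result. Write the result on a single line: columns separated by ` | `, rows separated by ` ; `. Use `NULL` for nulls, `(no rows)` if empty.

Join each transactions row to its accounts via account_id.
Group joined rows by accounts.id; compute MAX(m.amount) per group.
  1: ids {8, 13} → MAX(m.amount)=308
  2: ids {1, 2, 7, 9} → MAX(m.amount)=324
  3: ids {3, 5, 11, 12} → MAX(m.amount)=319
  4: ids {6, 10, 14} → MAX(m.amount)=65
  5: ids {4} → MAX(m.amount)=346

Mira | 308 ; Nora | 324 ; Pia | 319 ; Alice | 65 ; Gita | 346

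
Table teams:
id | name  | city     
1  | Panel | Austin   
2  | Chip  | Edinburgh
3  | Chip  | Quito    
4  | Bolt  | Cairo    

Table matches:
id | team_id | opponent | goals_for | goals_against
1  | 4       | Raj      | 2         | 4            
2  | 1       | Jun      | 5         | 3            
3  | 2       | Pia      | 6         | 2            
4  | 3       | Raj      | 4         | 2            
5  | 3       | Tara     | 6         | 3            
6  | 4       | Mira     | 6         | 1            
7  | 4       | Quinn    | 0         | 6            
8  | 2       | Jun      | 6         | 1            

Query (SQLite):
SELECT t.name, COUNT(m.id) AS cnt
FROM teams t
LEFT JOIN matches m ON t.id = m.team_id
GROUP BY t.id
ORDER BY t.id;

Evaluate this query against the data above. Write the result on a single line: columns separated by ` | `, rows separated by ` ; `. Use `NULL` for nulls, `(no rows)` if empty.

LEFT JOIN keeps every teams row; unmatched ones get NULL for matches columns.
Group by teams.id and compute COUNT(m.id). COUNT(col) of an all-NULL group is 0.
  1: ids {2} → COUNT(m.id)=1
  2: ids {3, 8} → COUNT(m.id)=2
  3: ids {4, 5} → COUNT(m.id)=2
  4: ids {1, 6, 7} → COUNT(m.id)=3

Panel | 1 ; Chip | 2 ; Chip | 2 ; Bolt | 3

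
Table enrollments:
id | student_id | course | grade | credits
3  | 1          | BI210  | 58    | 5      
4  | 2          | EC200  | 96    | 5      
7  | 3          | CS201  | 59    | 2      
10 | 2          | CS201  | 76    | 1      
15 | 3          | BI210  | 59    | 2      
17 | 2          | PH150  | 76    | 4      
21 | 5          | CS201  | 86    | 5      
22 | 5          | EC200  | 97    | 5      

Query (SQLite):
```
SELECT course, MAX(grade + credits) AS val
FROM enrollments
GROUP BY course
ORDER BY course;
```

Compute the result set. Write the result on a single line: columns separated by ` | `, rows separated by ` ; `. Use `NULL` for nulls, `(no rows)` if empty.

BI210 | 63 ; CS201 | 91 ; EC200 | 102 ; PH150 | 80

For each row compute grade + credits.
Group by course; take MAX of the expression per group.
  BI210: ids {3, 15} → MAX(grade + credits)=63
  CS201: ids {7, 10, 21} → MAX(grade + credits)=91
  EC200: ids {4, 22} → MAX(grade + credits)=102
  PH150: ids {17} → MAX(grade + credits)=80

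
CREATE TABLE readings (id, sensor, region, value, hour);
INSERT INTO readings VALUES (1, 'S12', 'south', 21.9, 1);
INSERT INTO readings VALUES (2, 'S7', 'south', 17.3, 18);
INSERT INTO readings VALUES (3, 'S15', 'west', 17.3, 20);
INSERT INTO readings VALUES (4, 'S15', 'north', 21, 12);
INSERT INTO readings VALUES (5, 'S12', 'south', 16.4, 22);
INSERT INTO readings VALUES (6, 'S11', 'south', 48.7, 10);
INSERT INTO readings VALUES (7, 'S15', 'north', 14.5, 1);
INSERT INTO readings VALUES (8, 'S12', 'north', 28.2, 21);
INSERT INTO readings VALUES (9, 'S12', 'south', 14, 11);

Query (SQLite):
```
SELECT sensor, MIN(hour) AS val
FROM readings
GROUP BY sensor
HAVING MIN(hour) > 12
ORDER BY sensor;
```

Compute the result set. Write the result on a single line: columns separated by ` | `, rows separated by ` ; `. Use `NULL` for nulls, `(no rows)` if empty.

S7 | 18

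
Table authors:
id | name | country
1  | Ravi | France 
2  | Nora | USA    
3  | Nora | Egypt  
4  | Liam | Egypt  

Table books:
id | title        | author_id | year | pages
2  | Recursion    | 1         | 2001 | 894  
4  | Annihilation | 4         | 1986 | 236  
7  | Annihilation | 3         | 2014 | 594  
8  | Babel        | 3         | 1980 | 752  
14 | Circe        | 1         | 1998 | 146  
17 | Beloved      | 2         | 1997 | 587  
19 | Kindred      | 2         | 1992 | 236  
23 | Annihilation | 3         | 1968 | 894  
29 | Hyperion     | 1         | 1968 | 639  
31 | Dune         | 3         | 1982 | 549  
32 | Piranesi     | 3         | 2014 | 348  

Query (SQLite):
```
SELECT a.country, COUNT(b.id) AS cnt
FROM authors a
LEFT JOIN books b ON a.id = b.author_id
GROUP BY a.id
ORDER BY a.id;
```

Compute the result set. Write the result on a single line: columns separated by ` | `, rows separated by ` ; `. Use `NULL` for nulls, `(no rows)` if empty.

France | 3 ; USA | 2 ; Egypt | 5 ; Egypt | 1

LEFT JOIN keeps every authors row; unmatched ones get NULL for books columns.
Group by authors.id and compute COUNT(b.id). COUNT(col) of an all-NULL group is 0.
  1: ids {2, 14, 29} → COUNT(b.id)=3
  2: ids {17, 19} → COUNT(b.id)=2
  3: ids {7, 8, 23, 31, 32} → COUNT(b.id)=5
  4: ids {4} → COUNT(b.id)=1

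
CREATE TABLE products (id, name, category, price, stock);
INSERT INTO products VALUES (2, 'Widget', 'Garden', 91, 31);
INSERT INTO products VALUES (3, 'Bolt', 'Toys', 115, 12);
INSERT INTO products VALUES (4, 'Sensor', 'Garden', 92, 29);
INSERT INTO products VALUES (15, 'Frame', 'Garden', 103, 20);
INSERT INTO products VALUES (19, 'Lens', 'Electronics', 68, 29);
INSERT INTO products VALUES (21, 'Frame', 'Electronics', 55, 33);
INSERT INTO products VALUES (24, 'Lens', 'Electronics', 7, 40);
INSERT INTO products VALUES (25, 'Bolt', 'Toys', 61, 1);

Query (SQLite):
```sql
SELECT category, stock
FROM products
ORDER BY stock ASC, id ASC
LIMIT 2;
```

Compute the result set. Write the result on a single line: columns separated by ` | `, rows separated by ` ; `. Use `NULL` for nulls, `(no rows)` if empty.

Toys | 1 ; Toys | 12

Sort by stock asc, tiebreak id asc: (1, id=25), (12, id=3), (20, id=15), (29, id=4), (29, id=19) …. Take first 2.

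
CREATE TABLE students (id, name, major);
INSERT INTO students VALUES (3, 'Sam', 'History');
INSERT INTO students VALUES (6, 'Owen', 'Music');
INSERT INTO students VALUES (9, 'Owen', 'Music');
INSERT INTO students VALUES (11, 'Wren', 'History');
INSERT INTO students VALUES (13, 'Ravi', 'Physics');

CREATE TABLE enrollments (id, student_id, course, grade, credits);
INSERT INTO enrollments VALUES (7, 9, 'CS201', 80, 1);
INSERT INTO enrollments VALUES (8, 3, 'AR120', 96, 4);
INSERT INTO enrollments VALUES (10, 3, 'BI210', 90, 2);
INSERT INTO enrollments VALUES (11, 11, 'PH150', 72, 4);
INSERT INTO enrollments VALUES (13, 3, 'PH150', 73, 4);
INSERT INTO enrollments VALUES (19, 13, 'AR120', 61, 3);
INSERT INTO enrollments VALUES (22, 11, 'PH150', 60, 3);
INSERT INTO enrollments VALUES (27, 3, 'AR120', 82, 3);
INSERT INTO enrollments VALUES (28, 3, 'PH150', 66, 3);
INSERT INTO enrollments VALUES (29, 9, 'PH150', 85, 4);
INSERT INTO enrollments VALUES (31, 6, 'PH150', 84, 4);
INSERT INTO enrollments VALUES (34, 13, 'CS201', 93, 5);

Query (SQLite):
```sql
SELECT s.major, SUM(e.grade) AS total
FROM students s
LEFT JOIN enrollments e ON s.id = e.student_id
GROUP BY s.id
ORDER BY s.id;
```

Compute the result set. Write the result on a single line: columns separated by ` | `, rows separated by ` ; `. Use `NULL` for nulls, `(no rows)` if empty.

LEFT JOIN keeps every students row; unmatched ones get NULL for enrollments columns.
Group by students.id and compute SUM(e.grade). SUM over an all-NULL group is NULL.
  3: ids {8, 10, 13, 27, 28} → SUM(e.grade)=407
  6: ids {31} → SUM(e.grade)=84
  9: ids {7, 29} → SUM(e.grade)=165
  11: ids {11, 22} → SUM(e.grade)=132
  13: ids {19, 34} → SUM(e.grade)=154

History | 407 ; Music | 84 ; Music | 165 ; History | 132 ; Physics | 154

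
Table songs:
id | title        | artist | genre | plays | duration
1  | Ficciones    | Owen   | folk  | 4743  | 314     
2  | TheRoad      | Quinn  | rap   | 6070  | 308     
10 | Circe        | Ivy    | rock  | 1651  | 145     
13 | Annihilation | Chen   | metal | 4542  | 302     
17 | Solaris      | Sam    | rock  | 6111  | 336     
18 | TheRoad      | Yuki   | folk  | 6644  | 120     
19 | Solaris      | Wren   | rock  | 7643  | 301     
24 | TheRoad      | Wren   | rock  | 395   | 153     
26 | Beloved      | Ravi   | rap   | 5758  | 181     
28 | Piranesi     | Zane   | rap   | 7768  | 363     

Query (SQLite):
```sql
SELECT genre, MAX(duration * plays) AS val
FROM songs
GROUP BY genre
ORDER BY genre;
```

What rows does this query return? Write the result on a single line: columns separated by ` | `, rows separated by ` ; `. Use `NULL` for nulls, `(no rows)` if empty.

folk | 1489302 ; metal | 1371684 ; rap | 2819784 ; rock | 2300543

For each row compute duration * plays.
Group by genre; take MAX of the expression per group.
  folk: ids {1, 18} → MAX(duration * plays)=1489302
  metal: ids {13} → MAX(duration * plays)=1371684
  rap: ids {2, 26, 28} → MAX(duration * plays)=2819784
  rock: ids {10, 17, 19, 24} → MAX(duration * plays)=2300543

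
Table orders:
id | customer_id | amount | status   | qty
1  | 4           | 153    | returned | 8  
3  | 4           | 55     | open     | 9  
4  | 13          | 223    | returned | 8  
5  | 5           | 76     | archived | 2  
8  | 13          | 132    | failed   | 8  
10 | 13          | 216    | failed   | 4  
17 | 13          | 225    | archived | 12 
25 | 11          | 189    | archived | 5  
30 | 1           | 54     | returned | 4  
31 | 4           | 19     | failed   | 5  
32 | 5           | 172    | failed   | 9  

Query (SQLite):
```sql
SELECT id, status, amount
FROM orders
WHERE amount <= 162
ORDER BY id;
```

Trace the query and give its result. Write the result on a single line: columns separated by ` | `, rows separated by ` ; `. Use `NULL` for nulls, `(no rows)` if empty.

amount <= 162: ids {1, 3, 5, 8, 30, 31}

1 | returned | 153 ; 3 | open | 55 ; 5 | archived | 76 ; 8 | failed | 132 ; 30 | returned | 54 ; 31 | failed | 19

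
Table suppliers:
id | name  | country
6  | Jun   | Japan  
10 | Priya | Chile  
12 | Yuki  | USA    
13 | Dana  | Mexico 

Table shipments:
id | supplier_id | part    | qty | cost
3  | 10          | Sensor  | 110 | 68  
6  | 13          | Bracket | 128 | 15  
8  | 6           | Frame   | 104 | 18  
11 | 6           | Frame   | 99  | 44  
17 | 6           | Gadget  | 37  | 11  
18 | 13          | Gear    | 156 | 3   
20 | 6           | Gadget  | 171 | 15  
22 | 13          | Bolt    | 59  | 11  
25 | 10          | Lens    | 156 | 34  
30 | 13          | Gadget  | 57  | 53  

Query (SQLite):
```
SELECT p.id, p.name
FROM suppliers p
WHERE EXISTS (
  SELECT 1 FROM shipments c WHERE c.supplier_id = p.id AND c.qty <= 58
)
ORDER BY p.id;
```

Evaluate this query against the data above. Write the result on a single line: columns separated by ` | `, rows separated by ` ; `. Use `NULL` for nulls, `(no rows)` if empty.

For each suppliers row, check whether any shipments with matching supplier_id has qty <= 58.
Keep rows where that is true.

6 | Jun ; 13 | Dana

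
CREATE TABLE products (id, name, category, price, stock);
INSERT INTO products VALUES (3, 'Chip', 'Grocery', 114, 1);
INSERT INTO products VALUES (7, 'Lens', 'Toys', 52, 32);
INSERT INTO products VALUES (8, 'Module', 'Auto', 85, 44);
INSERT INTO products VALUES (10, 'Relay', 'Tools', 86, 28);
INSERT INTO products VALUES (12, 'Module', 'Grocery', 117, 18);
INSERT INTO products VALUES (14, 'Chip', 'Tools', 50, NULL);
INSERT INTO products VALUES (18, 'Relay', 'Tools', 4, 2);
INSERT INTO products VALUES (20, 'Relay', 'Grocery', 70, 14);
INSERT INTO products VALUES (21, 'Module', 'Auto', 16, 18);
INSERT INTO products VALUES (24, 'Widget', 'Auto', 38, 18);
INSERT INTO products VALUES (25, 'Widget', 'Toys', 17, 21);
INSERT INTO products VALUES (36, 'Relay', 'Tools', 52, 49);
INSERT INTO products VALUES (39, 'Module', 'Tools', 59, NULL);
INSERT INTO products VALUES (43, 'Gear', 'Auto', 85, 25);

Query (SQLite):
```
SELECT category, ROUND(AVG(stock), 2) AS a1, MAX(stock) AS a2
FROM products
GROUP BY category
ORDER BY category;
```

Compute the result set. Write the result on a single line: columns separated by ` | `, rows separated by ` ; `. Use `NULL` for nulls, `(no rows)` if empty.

Group products by category.
Per group compute: ROUND(AVG(stock), 2), MAX(stock).
  Auto: ids {8, 21, 24, 43} → ROUND(AVG(stock), 2)=26.25, MAX(stock)=44
  Grocery: ids {3, 12, 20} → ROUND(AVG(stock), 2)=11, MAX(stock)=18
  Tools: ids {10, 14, 18, 36, 39} → ROUND(AVG(stock), 2)=26.33, MAX(stock)=49
  Toys: ids {7, 25} → ROUND(AVG(stock), 2)=26.5, MAX(stock)=32

Auto | 26.25 | 44 ; Grocery | 11 | 18 ; Tools | 26.33 | 49 ; Toys | 26.5 | 32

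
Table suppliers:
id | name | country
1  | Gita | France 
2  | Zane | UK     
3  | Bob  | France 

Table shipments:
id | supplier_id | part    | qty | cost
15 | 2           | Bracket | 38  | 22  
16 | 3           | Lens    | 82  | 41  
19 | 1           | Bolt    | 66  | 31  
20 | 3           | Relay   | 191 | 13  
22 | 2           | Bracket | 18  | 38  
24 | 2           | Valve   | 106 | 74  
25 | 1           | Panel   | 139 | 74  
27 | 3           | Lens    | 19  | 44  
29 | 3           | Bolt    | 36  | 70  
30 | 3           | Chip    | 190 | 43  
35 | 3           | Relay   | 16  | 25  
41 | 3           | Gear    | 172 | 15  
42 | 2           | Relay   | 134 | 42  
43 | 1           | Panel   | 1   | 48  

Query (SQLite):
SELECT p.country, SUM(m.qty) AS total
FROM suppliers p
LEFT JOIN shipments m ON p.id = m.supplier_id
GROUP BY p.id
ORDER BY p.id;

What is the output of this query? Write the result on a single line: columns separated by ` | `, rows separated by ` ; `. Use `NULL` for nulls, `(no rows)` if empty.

France | 206 ; UK | 296 ; France | 706

LEFT JOIN keeps every suppliers row; unmatched ones get NULL for shipments columns.
Group by suppliers.id and compute SUM(m.qty). SUM over an all-NULL group is NULL.
  1: ids {19, 25, 43} → SUM(m.qty)=206
  2: ids {15, 22, 24, 42} → SUM(m.qty)=296
  3: ids {16, 20, 27, 29, 30, 35, 41} → SUM(m.qty)=706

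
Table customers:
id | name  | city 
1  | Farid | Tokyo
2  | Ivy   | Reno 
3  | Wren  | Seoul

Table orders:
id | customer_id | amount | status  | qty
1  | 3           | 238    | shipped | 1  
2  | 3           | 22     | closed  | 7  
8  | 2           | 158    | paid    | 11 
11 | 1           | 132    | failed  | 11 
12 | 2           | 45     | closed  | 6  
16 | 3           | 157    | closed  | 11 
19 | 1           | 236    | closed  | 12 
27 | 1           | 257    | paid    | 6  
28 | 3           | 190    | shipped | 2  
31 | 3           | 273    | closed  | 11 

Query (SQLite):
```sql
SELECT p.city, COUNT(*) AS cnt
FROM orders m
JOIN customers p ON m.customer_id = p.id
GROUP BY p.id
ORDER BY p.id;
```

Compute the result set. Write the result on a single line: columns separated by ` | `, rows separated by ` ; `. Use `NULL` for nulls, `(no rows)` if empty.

Tokyo | 3 ; Reno | 2 ; Seoul | 5

Join each orders row to its customers via customer_id.
Group joined rows by customers.id; compute COUNT(*) per group.
  1: ids {11, 19, 27} → COUNT(*)=3
  2: ids {8, 12} → COUNT(*)=2
  3: ids {1, 2, 16, 28, 31} → COUNT(*)=5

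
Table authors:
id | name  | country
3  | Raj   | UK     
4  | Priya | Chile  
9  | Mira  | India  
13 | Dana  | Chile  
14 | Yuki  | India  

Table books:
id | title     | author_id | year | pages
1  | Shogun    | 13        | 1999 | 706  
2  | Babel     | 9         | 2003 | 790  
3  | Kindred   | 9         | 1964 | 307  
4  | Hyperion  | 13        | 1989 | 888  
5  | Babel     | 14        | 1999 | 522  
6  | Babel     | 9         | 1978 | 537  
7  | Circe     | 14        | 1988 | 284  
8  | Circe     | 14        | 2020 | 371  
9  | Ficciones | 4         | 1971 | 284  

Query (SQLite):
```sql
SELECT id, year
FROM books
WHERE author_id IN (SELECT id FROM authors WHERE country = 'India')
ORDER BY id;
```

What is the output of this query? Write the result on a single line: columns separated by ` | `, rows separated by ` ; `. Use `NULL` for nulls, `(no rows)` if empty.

Inner query: authors.id where country = 'India'.
Outer: keep books rows whose author_id is in that set.
Inner query → {9, 14}

2 | 2003 ; 3 | 1964 ; 5 | 1999 ; 6 | 1978 ; 7 | 1988 ; 8 | 2020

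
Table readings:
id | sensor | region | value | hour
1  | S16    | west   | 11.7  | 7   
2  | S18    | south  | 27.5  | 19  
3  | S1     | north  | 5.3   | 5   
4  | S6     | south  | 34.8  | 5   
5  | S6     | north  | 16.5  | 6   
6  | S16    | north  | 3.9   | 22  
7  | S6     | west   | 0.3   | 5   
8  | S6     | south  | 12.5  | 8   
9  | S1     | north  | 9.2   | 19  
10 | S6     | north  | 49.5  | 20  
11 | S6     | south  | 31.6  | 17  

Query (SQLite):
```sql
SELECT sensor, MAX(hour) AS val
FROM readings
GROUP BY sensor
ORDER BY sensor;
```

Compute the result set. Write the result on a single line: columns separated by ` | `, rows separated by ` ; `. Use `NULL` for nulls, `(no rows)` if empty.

S1 | 19 ; S16 | 22 ; S18 | 19 ; S6 | 20

Partition readings by sensor; compute MAX(hour) within each group.
  S1: ids {3, 9} → MAX(hour)=19
  S16: ids {1, 6} → MAX(hour)=22
  S18: ids {2} → MAX(hour)=19
  S6: ids {4, 5, 7, 8, 10, 11} → MAX(hour)=20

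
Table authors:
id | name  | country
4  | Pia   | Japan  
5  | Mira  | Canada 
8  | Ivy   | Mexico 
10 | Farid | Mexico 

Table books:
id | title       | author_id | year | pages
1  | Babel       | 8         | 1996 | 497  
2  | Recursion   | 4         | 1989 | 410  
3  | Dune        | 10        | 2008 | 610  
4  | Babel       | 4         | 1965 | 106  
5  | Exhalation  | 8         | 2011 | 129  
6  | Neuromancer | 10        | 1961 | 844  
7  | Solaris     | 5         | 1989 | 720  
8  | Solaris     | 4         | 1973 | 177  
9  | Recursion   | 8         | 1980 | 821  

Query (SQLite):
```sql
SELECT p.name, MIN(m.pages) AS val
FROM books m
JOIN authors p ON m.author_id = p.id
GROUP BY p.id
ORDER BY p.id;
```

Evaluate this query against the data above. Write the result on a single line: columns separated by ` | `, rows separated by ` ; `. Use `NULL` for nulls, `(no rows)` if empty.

Join each books row to its authors via author_id.
Group joined rows by authors.id; compute MIN(m.pages) per group.
  4: ids {2, 4, 8} → MIN(m.pages)=106
  5: ids {7} → MIN(m.pages)=720
  8: ids {1, 5, 9} → MIN(m.pages)=129
  10: ids {3, 6} → MIN(m.pages)=610

Pia | 106 ; Mira | 720 ; Ivy | 129 ; Farid | 610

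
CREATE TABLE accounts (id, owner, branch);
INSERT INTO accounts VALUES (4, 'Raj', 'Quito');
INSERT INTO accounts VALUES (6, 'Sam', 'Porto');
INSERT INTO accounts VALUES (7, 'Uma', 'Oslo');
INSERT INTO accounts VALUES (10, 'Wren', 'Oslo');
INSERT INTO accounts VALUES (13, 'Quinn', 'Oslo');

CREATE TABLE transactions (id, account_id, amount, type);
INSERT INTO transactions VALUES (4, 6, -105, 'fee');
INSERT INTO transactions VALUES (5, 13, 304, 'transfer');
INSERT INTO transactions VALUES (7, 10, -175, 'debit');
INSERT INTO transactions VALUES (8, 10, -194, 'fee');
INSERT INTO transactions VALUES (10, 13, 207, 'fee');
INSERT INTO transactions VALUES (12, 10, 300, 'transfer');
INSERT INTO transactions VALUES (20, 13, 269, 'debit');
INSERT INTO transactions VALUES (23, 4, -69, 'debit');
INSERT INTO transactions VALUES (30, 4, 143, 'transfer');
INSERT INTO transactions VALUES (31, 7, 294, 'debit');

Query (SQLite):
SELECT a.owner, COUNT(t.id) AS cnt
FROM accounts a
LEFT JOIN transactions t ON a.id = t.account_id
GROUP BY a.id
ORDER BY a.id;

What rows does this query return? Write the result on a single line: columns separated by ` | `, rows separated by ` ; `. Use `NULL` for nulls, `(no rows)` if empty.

Raj | 2 ; Sam | 1 ; Uma | 1 ; Wren | 3 ; Quinn | 3

LEFT JOIN keeps every accounts row; unmatched ones get NULL for transactions columns.
Group by accounts.id and compute COUNT(t.id). COUNT(col) of an all-NULL group is 0.
  4: ids {23, 30} → COUNT(t.id)=2
  6: ids {4} → COUNT(t.id)=1
  7: ids {31} → COUNT(t.id)=1
  10: ids {7, 8, 12} → COUNT(t.id)=3
  13: ids {5, 10, 20} → COUNT(t.id)=3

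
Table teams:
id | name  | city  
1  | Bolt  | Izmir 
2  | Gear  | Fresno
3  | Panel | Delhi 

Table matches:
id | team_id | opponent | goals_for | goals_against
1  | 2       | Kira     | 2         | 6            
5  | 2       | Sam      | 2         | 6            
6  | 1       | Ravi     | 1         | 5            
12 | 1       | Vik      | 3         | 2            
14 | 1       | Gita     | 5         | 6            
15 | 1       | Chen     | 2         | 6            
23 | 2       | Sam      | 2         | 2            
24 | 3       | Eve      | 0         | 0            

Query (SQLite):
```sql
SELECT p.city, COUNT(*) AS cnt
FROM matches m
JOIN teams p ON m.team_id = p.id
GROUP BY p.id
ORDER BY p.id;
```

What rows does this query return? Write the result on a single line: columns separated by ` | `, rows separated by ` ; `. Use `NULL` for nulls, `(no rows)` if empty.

Izmir | 4 ; Fresno | 3 ; Delhi | 1

Join each matches row to its teams via team_id.
Group joined rows by teams.id; compute COUNT(*) per group.
  1: ids {6, 12, 14, 15} → COUNT(*)=4
  2: ids {1, 5, 23} → COUNT(*)=3
  3: ids {24} → COUNT(*)=1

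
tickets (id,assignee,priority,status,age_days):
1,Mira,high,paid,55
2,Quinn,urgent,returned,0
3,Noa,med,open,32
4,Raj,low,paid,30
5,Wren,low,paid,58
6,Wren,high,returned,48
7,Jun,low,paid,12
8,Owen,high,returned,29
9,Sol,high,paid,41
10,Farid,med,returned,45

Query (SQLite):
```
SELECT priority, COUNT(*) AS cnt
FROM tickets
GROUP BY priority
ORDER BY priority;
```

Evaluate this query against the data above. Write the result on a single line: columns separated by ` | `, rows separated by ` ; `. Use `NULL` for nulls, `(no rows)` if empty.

high | 4 ; low | 3 ; med | 2 ; urgent | 1

Partition tickets by priority; compute COUNT(*) within each group.
  high: ids {1, 6, 8, 9} → COUNT(*)=4
  low: ids {4, 5, 7} → COUNT(*)=3
  med: ids {3, 10} → COUNT(*)=2
  urgent: ids {2} → COUNT(*)=1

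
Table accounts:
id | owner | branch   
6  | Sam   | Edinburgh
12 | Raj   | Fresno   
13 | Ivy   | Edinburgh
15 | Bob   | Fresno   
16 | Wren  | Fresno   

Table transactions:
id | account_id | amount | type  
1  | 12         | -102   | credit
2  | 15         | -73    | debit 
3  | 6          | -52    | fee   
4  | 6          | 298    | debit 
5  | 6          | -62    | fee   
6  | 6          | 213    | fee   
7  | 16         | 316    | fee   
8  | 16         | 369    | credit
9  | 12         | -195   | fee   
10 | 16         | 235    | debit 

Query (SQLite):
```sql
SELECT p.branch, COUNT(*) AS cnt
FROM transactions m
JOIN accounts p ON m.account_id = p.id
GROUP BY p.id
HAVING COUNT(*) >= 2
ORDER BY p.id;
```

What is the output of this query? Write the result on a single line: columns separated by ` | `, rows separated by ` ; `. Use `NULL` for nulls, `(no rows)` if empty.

Edinburgh | 4 ; Fresno | 2 ; Fresno | 3

Join each transactions row to its accounts via account_id.
Group joined rows by accounts.id; compute COUNT(*) per group.
HAVING: keep groups with count ≥ 2.
  6: ids {3, 4, 5, 6} → COUNT(*)=4
  12: ids {1, 9} → COUNT(*)=2
  15: ids {2} → COUNT(*)=1
  16: ids {7, 8, 10} → COUNT(*)=3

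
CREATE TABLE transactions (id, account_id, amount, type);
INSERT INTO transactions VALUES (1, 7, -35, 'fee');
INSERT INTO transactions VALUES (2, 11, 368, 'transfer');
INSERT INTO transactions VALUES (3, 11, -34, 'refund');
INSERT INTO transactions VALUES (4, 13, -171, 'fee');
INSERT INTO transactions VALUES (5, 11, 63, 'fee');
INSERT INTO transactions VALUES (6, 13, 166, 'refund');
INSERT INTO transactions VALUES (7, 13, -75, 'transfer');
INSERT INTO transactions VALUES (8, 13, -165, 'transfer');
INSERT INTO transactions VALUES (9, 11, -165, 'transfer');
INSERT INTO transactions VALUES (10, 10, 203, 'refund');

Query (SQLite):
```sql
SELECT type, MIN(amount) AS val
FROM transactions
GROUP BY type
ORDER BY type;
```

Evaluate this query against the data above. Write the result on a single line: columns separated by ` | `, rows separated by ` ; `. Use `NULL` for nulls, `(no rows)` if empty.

Partition transactions by type; compute MIN(amount) within each group.
  fee: ids {1, 4, 5} → MIN(amount)=-171
  refund: ids {3, 6, 10} → MIN(amount)=-34
  transfer: ids {2, 7, 8, 9} → MIN(amount)=-165

fee | -171 ; refund | -34 ; transfer | -165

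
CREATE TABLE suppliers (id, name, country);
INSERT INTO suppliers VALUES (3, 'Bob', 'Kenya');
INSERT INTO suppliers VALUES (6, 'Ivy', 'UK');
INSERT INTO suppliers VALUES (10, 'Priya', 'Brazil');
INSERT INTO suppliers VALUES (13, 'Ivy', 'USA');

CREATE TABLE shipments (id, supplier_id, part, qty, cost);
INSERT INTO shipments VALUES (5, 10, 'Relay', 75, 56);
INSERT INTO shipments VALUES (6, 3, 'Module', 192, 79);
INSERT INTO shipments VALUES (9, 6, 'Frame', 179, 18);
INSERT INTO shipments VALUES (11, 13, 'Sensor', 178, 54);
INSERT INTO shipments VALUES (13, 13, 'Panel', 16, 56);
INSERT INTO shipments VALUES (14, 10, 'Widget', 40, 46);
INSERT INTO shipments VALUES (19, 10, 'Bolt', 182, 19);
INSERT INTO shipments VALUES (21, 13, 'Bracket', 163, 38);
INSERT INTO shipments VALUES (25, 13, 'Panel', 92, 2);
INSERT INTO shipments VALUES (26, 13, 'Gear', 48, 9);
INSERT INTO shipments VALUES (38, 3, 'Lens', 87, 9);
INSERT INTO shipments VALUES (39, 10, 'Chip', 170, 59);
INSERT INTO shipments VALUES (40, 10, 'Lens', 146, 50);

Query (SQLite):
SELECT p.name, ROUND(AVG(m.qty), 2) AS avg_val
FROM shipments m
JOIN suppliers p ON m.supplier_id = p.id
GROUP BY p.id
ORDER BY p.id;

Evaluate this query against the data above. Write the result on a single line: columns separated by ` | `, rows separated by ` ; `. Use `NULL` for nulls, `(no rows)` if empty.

Join each shipments row to its suppliers via supplier_id.
Group joined rows by suppliers.id; compute ROUND(AVG(m.qty), 2) per group.
  3: ids {6, 38} → ROUND(AVG(m.qty), 2)=139.5
  6: ids {9} → ROUND(AVG(m.qty), 2)=179
  10: ids {5, 14, 19, 39, 40} → ROUND(AVG(m.qty), 2)=122.6
  13: ids {11, 13, 21, 25, 26} → ROUND(AVG(m.qty), 2)=99.4

Bob | 139.5 ; Ivy | 179 ; Priya | 122.6 ; Ivy | 99.4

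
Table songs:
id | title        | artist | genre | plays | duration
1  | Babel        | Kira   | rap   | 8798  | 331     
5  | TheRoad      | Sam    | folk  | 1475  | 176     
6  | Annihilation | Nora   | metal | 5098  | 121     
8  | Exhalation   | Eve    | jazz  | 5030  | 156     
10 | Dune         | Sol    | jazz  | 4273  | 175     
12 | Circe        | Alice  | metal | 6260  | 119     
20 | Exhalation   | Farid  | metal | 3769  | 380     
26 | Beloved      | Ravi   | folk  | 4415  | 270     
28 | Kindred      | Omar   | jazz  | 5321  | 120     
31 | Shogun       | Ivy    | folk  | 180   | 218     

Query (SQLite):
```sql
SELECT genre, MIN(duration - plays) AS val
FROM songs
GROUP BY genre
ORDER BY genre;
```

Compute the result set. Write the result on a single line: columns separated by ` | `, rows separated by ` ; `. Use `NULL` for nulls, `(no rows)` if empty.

folk | -4145 ; jazz | -5201 ; metal | -6141 ; rap | -8467

For each row compute duration - plays.
Group by genre; take MIN of the expression per group.
  folk: ids {5, 26, 31} → MIN(duration - plays)=-4145
  jazz: ids {8, 10, 28} → MIN(duration - plays)=-5201
  metal: ids {6, 12, 20} → MIN(duration - plays)=-6141
  rap: ids {1} → MIN(duration - plays)=-8467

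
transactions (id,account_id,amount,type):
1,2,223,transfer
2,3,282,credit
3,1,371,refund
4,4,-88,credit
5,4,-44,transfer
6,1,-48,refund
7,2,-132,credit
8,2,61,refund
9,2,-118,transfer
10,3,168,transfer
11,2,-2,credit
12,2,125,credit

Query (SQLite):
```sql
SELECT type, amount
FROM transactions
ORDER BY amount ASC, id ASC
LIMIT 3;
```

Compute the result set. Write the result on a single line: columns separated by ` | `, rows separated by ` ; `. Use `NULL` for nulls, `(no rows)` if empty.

Sort by amount asc, tiebreak id asc: (-132, id=7), (-118, id=9), (-88, id=4), (-48, id=6), (-44, id=5), (-2, id=11) …. Take first 3.

credit | -132 ; transfer | -118 ; credit | -88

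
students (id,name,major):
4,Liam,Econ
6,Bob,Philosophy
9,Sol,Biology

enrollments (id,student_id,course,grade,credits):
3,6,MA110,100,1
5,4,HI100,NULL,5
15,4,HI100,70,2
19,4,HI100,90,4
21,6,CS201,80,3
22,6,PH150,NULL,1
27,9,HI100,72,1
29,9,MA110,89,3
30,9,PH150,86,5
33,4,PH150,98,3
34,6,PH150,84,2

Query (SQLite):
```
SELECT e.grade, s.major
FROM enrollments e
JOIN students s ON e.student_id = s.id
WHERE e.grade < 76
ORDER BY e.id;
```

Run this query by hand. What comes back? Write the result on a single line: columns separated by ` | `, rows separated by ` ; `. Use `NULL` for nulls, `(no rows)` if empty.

Each enrollments row matches the students row where student_id = students.id.
Then keep rows with e.grade < 76.

70 | Econ ; 72 | Biology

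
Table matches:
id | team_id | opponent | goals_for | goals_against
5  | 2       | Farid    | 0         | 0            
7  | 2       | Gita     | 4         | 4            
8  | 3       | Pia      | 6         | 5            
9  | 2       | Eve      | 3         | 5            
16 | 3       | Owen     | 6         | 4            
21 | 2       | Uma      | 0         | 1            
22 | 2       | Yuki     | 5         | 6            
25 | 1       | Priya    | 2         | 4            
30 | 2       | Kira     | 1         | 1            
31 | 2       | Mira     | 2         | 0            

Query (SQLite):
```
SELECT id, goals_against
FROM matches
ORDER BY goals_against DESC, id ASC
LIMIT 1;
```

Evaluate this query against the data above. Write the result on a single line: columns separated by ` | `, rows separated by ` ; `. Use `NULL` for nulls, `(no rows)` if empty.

22 | 6

Sort by goals_against desc, tiebreak id asc: (6, id=22), (5, id=8), (5, id=9), (4, id=7) …. Take first 1.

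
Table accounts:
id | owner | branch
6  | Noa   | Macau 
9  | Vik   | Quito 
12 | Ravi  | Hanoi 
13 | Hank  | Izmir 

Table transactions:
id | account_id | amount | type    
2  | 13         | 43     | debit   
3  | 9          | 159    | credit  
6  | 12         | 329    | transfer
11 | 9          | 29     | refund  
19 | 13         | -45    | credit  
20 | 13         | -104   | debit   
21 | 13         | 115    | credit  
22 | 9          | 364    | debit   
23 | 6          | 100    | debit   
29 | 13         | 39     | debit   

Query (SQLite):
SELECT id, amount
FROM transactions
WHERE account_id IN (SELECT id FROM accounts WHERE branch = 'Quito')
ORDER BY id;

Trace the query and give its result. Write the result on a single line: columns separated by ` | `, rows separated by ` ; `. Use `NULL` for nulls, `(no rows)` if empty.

Inner query: accounts.id where branch = 'Quito'.
Outer: keep transactions rows whose account_id is in that set.
Inner query → {9}

3 | 159 ; 11 | 29 ; 22 | 364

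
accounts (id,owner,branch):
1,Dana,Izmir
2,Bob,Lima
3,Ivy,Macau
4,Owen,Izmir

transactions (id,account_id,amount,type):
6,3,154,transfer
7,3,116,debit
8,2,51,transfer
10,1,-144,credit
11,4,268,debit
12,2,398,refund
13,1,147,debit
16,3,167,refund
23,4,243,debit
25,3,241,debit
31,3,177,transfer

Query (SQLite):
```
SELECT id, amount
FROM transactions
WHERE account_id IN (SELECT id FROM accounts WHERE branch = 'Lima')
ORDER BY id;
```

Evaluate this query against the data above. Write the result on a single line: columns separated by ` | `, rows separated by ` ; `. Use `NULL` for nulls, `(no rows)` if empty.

8 | 51 ; 12 | 398

Inner query: accounts.id where branch = 'Lima'.
Outer: keep transactions rows whose account_id is in that set.
Inner query → {2}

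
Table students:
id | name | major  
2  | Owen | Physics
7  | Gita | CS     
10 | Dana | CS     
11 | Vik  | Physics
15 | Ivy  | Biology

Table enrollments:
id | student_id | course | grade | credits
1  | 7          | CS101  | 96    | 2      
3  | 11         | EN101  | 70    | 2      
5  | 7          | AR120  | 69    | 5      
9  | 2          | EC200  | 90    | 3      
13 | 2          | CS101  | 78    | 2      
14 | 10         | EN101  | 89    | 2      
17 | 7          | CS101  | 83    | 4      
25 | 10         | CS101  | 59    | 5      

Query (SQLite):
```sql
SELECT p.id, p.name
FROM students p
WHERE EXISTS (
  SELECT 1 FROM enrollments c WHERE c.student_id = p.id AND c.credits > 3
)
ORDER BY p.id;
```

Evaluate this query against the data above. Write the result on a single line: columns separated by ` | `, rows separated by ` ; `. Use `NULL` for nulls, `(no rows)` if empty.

For each students row, check whether any enrollments with matching student_id has credits > 3.
Keep rows where that is true.

7 | Gita ; 10 | Dana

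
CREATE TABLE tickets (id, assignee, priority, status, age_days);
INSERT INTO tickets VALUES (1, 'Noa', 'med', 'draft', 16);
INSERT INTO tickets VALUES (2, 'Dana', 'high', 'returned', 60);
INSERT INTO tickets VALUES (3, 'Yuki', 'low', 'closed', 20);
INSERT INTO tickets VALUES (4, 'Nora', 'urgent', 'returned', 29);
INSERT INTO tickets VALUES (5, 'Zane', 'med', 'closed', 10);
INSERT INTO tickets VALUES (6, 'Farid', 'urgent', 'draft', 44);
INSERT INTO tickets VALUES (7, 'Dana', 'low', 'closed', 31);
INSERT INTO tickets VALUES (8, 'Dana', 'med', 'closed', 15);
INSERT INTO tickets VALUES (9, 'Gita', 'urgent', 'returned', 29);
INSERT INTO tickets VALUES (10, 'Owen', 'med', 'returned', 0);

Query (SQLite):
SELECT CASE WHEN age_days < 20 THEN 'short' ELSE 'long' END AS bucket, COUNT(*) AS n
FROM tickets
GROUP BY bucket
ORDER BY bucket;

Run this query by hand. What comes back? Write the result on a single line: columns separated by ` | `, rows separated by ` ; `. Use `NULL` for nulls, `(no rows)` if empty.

long | 6 ; short | 4

Bucket rows by age_days < 20 → 'short' else 'long'; count each bucket.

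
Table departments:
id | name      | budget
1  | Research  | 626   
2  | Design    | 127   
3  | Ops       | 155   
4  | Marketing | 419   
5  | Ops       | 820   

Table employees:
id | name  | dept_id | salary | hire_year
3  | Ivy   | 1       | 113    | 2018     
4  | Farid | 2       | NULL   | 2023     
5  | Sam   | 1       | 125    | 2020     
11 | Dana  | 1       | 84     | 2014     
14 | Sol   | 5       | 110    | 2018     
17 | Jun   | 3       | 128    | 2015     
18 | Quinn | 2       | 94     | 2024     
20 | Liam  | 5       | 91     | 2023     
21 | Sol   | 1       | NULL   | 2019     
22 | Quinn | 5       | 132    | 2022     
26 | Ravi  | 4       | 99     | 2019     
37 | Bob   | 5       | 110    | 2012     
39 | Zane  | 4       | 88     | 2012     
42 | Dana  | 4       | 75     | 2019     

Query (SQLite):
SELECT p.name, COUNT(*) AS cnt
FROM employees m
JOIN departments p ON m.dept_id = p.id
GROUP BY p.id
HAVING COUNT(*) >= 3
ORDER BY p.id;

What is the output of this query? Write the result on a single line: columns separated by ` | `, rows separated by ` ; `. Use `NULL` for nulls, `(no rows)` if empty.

Research | 4 ; Marketing | 3 ; Ops | 4

Join each employees row to its departments via dept_id.
Group joined rows by departments.id; compute COUNT(*) per group.
HAVING: keep groups with count ≥ 3.
  1: ids {3, 5, 11, 21} → COUNT(*)=4
  2: ids {4, 18} → COUNT(*)=2
  3: ids {17} → COUNT(*)=1
  4: ids {26, 39, 42} → COUNT(*)=3
  5: ids {14, 20, 22, 37} → COUNT(*)=4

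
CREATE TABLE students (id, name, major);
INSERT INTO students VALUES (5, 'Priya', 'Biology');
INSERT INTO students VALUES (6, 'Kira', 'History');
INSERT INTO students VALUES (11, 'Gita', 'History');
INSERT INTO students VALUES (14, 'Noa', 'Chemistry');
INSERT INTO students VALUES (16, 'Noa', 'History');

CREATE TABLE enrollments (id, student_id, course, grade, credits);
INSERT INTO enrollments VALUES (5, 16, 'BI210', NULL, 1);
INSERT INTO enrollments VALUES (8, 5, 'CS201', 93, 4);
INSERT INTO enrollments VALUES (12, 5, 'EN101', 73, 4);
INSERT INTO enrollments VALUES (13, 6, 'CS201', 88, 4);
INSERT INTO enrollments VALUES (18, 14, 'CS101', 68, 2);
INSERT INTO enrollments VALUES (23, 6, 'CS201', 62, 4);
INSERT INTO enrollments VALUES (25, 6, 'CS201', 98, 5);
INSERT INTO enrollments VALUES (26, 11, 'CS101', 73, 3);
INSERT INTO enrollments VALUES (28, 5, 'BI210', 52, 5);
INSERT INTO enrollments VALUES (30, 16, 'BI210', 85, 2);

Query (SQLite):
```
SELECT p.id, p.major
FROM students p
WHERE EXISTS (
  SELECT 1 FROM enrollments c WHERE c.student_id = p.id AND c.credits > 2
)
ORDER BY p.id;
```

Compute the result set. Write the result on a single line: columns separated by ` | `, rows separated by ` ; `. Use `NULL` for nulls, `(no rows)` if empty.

5 | Biology ; 6 | History ; 11 | History

For each students row, check whether any enrollments with matching student_id has credits > 2.
Keep rows where that is true.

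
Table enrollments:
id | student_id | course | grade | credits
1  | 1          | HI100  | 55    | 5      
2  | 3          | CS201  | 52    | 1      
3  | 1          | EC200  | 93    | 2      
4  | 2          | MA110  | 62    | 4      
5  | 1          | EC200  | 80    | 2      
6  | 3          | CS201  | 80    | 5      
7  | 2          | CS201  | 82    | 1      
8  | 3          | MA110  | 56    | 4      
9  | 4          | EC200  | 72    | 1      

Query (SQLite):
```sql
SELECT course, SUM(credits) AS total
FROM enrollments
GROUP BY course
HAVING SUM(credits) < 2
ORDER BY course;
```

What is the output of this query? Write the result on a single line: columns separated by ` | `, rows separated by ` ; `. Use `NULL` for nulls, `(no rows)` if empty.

Partition enrollments by course; compute SUM(credits) within each group.
HAVING: keep groups where SUM(credits) < 2.
  CS201: ids {2, 6, 7} → SUM(credits)=7
  EC200: ids {3, 5, 9} → SUM(credits)=5
  HI100: ids {1} → SUM(credits)=5
  MA110: ids {4, 8} → SUM(credits)=8

(no rows)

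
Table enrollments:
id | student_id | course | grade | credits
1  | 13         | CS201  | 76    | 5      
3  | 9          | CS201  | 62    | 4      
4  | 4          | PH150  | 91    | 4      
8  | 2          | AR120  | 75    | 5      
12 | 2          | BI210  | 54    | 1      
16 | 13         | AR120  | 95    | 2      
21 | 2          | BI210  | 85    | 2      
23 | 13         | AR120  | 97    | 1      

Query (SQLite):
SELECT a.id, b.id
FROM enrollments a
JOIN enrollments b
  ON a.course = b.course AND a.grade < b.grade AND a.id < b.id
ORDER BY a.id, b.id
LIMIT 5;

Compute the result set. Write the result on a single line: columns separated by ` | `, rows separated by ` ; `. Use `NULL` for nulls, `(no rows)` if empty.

8 | 16 ; 8 | 23 ; 12 | 21 ; 16 | 23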